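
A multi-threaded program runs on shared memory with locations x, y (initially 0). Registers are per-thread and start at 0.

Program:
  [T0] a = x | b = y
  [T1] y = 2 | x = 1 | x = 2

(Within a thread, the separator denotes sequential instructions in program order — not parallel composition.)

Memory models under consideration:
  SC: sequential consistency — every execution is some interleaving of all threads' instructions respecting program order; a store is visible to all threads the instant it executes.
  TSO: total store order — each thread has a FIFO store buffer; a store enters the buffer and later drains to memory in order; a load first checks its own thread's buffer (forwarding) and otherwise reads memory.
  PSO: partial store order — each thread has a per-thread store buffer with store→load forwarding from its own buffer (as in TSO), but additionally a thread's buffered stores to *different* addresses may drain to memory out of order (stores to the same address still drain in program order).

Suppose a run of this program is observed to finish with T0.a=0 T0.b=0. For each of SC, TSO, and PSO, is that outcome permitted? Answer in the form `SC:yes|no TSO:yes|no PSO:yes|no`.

outcome vector order: (T0.a,T0.b)
SC: 4 outcomes — {0/0; 0/2; 1/2; 2/2}
TSO: 4 outcomes — {0/0; 0/2; 1/2; 2/2}
PSO: 6 outcomes — {0/0; 0/2; 1/0; 1/2; 2/0; 2/2}
target 0/0 ∈ {SC,TSO,PSO}

SC:yes TSO:yes PSO:yes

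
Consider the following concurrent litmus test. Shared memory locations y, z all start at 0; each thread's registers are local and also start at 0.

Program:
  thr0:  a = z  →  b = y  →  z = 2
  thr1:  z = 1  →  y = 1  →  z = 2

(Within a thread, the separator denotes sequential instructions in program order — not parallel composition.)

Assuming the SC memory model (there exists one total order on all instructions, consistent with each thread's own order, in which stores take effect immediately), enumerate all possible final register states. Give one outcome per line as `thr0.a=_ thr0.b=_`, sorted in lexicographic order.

thr0.a=0 thr0.b=0
thr0.a=0 thr0.b=1
thr0.a=1 thr0.b=0
thr0.a=1 thr0.b=1
thr0.a=2 thr0.b=1

outcome vector order: (thr0.a,thr0.b)
|SC outcomes| = 5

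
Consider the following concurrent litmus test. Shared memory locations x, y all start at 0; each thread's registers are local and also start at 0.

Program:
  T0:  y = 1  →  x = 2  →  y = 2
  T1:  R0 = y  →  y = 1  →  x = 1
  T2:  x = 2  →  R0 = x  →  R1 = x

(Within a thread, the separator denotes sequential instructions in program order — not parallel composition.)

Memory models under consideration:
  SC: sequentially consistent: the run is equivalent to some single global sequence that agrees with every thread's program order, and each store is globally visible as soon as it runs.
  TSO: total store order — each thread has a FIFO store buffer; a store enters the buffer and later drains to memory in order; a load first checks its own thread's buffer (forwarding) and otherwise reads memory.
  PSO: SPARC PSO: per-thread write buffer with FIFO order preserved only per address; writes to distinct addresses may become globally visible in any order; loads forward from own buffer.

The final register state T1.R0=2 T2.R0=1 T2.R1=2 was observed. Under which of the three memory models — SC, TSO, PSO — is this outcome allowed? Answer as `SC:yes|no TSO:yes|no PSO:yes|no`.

SC:no TSO:no PSO:yes

outcome vector order: (T1.R0,T2.R0,T2.R1)
under SC → (0,1,1) (0,1,2) (0,2,1) (0,2,2) (1,1,1) (1,1,2) (1,2,1) (1,2,2) (2,1,1) (2,2,1) (2,2,2)
under TSO → (0,1,1) (0,1,2) (0,2,1) (0,2,2) (1,1,1) (1,1,2) (1,2,1) (1,2,2) (2,1,1) (2,2,1) (2,2,2)
under PSO → (0,1,1) (0,1,2) (0,2,1) (0,2,2) (1,1,1) (1,1,2) (1,2,1) (1,2,2) (2,1,1) (2,1,2) (2,2,1) (2,2,2)
target (2,1,2) ∈ {PSO}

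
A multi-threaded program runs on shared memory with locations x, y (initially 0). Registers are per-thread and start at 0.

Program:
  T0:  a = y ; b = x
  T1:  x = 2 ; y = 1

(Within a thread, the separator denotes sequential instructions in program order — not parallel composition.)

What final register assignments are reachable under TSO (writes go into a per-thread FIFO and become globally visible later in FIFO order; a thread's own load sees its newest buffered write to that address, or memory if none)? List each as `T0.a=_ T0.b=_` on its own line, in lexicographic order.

outcome vector order: (T0.a,T0.b)
|TSO outcomes| = 3

T0.a=0 T0.b=0
T0.a=0 T0.b=2
T0.a=1 T0.b=2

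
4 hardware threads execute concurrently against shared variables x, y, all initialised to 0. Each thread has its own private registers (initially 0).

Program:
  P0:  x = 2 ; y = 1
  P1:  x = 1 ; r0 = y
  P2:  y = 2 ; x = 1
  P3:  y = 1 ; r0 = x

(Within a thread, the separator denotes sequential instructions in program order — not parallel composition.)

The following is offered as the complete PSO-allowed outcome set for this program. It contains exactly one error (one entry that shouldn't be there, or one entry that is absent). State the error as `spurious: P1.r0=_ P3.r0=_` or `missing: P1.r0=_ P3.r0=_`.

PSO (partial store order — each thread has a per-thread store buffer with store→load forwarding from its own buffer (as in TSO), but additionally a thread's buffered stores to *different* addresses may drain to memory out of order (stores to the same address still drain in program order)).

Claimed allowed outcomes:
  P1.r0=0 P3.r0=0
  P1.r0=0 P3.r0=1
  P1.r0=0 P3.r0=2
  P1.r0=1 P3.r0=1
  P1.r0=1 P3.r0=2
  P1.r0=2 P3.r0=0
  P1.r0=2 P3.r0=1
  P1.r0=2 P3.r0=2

outcome vector order: (P1.r0,P3.r0)
PSO: 9 outcomes — {(0,0), (0,1), (0,2), (1,0), (1,1), (1,2), (2,0), (2,1), (2,2)}
PSO∖claimed = {(1,0)}

missing: P1.r0=1 P3.r0=0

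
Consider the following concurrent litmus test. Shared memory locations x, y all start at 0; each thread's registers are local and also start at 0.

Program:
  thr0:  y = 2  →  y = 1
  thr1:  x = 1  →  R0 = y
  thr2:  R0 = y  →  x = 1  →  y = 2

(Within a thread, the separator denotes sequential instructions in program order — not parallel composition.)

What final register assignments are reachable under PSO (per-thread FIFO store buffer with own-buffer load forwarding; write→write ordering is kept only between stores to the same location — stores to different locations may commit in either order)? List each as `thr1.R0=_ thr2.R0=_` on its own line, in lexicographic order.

outcome vector order: (thr1.R0,thr2.R0)
|PSO outcomes| = 9

thr1.R0=0 thr2.R0=0
thr1.R0=0 thr2.R0=1
thr1.R0=0 thr2.R0=2
thr1.R0=1 thr2.R0=0
thr1.R0=1 thr2.R0=1
thr1.R0=1 thr2.R0=2
thr1.R0=2 thr2.R0=0
thr1.R0=2 thr2.R0=1
thr1.R0=2 thr2.R0=2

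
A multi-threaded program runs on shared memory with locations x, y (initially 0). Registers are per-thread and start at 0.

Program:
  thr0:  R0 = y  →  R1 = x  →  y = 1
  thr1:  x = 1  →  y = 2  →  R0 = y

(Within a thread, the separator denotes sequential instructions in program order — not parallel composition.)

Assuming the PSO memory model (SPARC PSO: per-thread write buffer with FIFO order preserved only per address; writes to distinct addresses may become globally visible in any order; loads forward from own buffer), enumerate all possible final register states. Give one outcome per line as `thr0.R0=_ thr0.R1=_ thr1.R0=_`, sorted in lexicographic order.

thr0.R0=0 thr0.R1=0 thr1.R0=1
thr0.R0=0 thr0.R1=0 thr1.R0=2
thr0.R0=0 thr0.R1=1 thr1.R0=1
thr0.R0=0 thr0.R1=1 thr1.R0=2
thr0.R0=2 thr0.R1=0 thr1.R0=1
thr0.R0=2 thr0.R1=0 thr1.R0=2
thr0.R0=2 thr0.R1=1 thr1.R0=1
thr0.R0=2 thr0.R1=1 thr1.R0=2

outcome vector order: (thr0.R0,thr0.R1,thr1.R0)
|PSO outcomes| = 8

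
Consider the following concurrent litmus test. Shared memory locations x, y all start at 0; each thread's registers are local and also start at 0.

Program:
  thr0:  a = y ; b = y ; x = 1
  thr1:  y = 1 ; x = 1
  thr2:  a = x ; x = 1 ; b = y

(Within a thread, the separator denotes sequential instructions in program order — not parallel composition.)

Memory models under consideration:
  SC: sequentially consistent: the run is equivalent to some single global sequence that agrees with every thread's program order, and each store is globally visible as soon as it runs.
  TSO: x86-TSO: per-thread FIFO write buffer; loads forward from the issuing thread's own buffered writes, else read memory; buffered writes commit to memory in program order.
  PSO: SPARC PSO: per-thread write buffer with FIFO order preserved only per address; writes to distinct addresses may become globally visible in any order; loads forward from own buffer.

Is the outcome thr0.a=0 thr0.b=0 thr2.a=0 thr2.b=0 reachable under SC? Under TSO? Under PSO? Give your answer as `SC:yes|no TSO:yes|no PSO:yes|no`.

SC:yes TSO:yes PSO:yes

outcome vector order: (thr0.a,thr0.b,thr2.a,thr2.b)
under SC → (0,0,0,0); (0,0,0,1); (0,0,1,0); (0,0,1,1); (0,1,0,0); (0,1,0,1); (0,1,1,1); (1,1,0,0); (1,1,0,1); (1,1,1,1)
under TSO → (0,0,0,0); (0,0,0,1); (0,0,1,0); (0,0,1,1); (0,1,0,0); (0,1,0,1); (0,1,1,1); (1,1,0,0); (1,1,0,1); (1,1,1,1)
under PSO → (0,0,0,0); (0,0,0,1); (0,0,1,0); (0,0,1,1); (0,1,0,0); (0,1,0,1); (0,1,1,0); (0,1,1,1); (1,1,0,0); (1,1,0,1); (1,1,1,0); (1,1,1,1)
target (0,0,0,0) ∈ {SC,TSO,PSO}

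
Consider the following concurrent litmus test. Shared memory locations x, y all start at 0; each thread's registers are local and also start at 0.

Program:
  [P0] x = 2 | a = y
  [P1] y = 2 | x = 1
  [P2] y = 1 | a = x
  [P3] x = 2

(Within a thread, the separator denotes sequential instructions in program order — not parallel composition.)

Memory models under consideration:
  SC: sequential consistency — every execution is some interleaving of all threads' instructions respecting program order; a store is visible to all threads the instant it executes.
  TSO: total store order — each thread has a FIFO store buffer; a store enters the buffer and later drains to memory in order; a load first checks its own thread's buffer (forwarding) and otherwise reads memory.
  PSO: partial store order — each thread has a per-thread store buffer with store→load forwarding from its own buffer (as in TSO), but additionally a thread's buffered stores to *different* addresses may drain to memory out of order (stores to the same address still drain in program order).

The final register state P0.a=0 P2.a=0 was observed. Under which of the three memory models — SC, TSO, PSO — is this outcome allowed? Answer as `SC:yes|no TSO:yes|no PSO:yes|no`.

SC:no TSO:yes PSO:yes

outcome vector order: (P0.a,P2.a)
under SC → (0,1) (0,2) (1,0) (1,1) (1,2) (2,0) (2,1) (2,2)
under TSO → (0,0) (0,1) (0,2) (1,0) (1,1) (1,2) (2,0) (2,1) (2,2)
under PSO → (0,0) (0,1) (0,2) (1,0) (1,1) (1,2) (2,0) (2,1) (2,2)
target (0,0) ∈ {TSO,PSO}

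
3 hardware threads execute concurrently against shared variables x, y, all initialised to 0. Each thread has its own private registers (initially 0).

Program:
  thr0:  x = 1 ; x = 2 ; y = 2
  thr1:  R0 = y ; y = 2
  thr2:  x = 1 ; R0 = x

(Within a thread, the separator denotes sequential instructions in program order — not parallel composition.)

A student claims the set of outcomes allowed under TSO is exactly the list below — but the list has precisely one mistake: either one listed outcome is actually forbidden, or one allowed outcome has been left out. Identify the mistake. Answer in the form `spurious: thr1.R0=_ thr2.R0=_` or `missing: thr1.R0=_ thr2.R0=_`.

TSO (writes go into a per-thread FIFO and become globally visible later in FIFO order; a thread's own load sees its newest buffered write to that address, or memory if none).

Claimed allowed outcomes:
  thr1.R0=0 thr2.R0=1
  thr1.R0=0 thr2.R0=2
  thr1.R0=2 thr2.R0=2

missing: thr1.R0=2 thr2.R0=1

outcome vector order: (thr1.R0,thr2.R0)
TSO: 4 outcomes — {<0 1> <0 2> <2 1> <2 2>}
TSO∖claimed = {<2 1>}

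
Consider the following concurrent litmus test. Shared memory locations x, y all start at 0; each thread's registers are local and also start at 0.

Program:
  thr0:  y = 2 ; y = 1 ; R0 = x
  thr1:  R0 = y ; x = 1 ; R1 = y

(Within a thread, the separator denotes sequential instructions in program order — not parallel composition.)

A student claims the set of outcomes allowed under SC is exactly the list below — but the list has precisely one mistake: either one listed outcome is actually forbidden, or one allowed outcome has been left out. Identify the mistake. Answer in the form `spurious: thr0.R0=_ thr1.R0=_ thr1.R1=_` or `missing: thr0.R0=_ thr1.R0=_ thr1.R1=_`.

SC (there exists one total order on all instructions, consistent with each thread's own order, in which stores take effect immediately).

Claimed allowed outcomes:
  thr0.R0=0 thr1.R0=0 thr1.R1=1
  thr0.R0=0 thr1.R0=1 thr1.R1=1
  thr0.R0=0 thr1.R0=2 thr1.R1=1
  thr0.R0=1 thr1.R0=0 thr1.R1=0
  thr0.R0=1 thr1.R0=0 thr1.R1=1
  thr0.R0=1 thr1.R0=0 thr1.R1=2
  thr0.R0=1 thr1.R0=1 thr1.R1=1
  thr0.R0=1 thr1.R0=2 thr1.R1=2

missing: thr0.R0=1 thr1.R0=2 thr1.R1=1

outcome vector order: (thr0.R0,thr1.R0,thr1.R1)
SC: 9 outcomes — {(0,0,1), (0,1,1), (0,2,1), (1,0,0), (1,0,1), (1,0,2), (1,1,1), (1,2,1), (1,2,2)}
SC∖claimed = {(1,2,1)}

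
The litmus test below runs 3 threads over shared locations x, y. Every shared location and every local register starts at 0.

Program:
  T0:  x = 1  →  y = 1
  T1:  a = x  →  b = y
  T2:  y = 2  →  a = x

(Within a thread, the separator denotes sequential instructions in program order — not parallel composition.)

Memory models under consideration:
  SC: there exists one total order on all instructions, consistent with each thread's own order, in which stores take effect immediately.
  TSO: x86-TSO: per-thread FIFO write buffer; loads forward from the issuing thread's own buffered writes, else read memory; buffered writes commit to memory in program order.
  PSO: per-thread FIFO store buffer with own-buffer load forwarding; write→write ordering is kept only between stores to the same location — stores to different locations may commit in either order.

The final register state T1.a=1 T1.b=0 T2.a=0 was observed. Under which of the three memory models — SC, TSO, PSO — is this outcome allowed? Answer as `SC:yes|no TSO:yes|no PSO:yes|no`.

outcome vector order: (T1.a,T1.b,T2.a)
under SC → 0/0/0; 0/0/1; 0/1/0; 0/1/1; 0/2/0; 0/2/1; 1/0/1; 1/1/0; 1/1/1; 1/2/0; 1/2/1
under TSO → 0/0/0; 0/0/1; 0/1/0; 0/1/1; 0/2/0; 0/2/1; 1/0/0; 1/0/1; 1/1/0; 1/1/1; 1/2/0; 1/2/1
under PSO → 0/0/0; 0/0/1; 0/1/0; 0/1/1; 0/2/0; 0/2/1; 1/0/0; 1/0/1; 1/1/0; 1/1/1; 1/2/0; 1/2/1
target 1/0/0 ∈ {TSO,PSO}

SC:no TSO:yes PSO:yes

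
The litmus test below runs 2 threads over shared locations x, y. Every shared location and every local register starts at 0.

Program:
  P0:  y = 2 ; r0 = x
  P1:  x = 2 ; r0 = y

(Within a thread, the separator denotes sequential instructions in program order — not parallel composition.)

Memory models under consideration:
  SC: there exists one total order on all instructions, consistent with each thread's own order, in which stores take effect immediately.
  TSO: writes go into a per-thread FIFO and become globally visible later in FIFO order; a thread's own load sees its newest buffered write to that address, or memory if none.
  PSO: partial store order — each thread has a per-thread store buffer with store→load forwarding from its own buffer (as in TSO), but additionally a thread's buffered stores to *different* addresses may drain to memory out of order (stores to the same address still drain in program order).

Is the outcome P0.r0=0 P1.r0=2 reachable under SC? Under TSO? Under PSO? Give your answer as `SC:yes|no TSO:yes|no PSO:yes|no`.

outcome vector order: (P0.r0,P1.r0)
SC: 3 outcomes — {<0 2>, <2 0>, <2 2>}
TSO: 4 outcomes — {<0 0>, <0 2>, <2 0>, <2 2>}
PSO: 4 outcomes — {<0 0>, <0 2>, <2 0>, <2 2>}
target <0 2> ∈ {SC,TSO,PSO}

SC:yes TSO:yes PSO:yes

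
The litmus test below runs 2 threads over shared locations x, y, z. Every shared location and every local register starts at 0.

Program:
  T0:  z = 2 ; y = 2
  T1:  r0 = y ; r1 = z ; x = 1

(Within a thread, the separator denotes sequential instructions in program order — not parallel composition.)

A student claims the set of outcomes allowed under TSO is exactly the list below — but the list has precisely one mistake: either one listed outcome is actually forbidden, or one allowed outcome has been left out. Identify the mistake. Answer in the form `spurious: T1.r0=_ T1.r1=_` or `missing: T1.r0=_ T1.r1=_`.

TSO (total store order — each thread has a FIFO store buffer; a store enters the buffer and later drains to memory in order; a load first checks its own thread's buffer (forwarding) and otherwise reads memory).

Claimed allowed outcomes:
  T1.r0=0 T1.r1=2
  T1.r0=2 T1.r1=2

missing: T1.r0=0 T1.r1=0

outcome vector order: (T1.r0,T1.r1)
TSO: 3 outcomes — {00; 02; 22}
TSO∖claimed = {00}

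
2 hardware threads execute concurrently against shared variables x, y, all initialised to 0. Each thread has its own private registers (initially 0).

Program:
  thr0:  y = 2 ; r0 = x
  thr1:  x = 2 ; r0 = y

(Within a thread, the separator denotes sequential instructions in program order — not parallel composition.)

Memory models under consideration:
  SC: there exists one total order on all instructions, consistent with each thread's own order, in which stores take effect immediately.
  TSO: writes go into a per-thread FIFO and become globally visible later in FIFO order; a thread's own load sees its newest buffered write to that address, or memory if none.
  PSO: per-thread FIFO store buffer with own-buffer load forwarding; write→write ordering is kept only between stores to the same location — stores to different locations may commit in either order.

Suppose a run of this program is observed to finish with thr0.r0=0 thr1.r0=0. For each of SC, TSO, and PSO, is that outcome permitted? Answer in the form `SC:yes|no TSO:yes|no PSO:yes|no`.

SC:no TSO:yes PSO:yes

outcome vector order: (thr0.r0,thr1.r0)
SC (3): <0 2>, <2 0>, <2 2>
TSO (4): <0 0>, <0 2>, <2 0>, <2 2>
PSO (4): <0 0>, <0 2>, <2 0>, <2 2>
target <0 0> ∈ {TSO,PSO}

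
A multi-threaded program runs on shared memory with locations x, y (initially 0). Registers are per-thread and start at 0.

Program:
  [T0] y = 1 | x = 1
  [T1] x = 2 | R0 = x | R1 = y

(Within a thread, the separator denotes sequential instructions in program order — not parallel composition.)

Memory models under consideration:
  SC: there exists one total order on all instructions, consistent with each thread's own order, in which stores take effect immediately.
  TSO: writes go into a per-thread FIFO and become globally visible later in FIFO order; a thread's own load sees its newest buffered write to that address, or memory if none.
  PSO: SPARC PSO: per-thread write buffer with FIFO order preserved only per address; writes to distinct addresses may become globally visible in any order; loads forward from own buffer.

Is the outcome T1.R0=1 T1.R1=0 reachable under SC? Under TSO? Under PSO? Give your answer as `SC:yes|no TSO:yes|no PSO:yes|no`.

SC:no TSO:no PSO:yes

outcome vector order: (T1.R0,T1.R1)
under SC → 11; 20; 21
under TSO → 11; 20; 21
under PSO → 10; 11; 20; 21
target 10 ∈ {PSO}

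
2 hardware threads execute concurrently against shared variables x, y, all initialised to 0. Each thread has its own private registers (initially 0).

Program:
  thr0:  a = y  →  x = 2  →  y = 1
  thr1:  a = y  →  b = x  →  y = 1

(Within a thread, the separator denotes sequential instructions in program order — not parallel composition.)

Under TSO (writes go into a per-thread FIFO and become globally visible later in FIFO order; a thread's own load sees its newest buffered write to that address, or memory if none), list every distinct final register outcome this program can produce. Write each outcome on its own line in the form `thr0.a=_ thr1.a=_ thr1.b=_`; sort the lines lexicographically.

outcome vector order: (thr0.a,thr1.a,thr1.b)
|TSO outcomes| = 4

thr0.a=0 thr1.a=0 thr1.b=0
thr0.a=0 thr1.a=0 thr1.b=2
thr0.a=0 thr1.a=1 thr1.b=2
thr0.a=1 thr1.a=0 thr1.b=0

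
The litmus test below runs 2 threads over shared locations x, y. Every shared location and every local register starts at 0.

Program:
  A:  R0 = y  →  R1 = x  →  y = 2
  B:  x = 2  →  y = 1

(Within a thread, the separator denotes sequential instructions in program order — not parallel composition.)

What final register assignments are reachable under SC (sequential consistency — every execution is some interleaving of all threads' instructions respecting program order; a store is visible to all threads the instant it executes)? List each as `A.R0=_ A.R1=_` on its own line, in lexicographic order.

A.R0=0 A.R1=0
A.R0=0 A.R1=2
A.R0=1 A.R1=2

outcome vector order: (A.R0,A.R1)
|SC outcomes| = 3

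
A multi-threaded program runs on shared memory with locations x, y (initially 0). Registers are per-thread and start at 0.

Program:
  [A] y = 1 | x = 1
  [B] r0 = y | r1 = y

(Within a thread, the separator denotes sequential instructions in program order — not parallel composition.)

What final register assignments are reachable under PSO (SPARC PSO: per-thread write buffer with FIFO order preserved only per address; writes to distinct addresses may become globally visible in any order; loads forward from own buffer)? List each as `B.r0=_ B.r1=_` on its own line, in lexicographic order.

outcome vector order: (B.r0,B.r1)
|PSO outcomes| = 3

B.r0=0 B.r1=0
B.r0=0 B.r1=1
B.r0=1 B.r1=1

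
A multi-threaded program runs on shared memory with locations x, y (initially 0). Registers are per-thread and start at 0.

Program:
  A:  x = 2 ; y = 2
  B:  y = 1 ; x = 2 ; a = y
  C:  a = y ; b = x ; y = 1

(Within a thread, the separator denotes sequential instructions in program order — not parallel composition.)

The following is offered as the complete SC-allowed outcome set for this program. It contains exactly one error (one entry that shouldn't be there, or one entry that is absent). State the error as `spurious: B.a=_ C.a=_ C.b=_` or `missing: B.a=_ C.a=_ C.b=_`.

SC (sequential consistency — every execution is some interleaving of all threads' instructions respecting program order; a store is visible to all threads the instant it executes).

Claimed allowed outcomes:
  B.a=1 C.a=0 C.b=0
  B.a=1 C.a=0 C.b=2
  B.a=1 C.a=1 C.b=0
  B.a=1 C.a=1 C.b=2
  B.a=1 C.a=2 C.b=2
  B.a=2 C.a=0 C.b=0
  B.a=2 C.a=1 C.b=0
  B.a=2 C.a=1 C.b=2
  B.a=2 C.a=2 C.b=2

outcome vector order: (B.a,C.a,C.b)
under SC → 1/0/0; 1/0/2; 1/1/0; 1/1/2; 1/2/2; 2/0/0; 2/0/2; 2/1/0; 2/1/2; 2/2/2
SC∖claimed = {2/0/2}

missing: B.a=2 C.a=0 C.b=2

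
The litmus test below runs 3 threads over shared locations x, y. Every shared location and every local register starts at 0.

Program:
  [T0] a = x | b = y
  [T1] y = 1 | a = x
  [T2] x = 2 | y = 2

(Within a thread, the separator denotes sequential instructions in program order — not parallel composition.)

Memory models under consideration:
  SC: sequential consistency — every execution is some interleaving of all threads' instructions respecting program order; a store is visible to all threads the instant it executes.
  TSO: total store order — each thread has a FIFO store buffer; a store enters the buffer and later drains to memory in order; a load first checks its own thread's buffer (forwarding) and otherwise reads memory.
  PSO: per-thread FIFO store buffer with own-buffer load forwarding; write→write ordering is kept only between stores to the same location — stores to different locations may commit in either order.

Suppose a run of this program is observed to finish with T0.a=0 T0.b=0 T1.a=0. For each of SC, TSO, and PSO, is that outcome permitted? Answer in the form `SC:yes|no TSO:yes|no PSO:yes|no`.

outcome vector order: (T0.a,T0.b,T1.a)
SC: 11 outcomes — {000, 002, 010, 012, 020, 022, 202, 210, 212, 220, 222}
TSO: 12 outcomes — {000, 002, 010, 012, 020, 022, 200, 202, 210, 212, 220, 222}
PSO: 12 outcomes — {000, 002, 010, 012, 020, 022, 200, 202, 210, 212, 220, 222}
target 000 ∈ {SC,TSO,PSO}

SC:yes TSO:yes PSO:yes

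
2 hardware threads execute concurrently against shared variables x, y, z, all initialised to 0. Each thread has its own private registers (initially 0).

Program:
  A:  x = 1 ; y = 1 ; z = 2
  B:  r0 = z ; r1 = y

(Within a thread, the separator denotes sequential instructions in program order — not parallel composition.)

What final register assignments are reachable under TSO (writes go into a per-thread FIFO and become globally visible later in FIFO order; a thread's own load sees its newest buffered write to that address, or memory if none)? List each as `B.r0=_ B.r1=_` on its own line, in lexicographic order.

outcome vector order: (B.r0,B.r1)
|TSO outcomes| = 3

B.r0=0 B.r1=0
B.r0=0 B.r1=1
B.r0=2 B.r1=1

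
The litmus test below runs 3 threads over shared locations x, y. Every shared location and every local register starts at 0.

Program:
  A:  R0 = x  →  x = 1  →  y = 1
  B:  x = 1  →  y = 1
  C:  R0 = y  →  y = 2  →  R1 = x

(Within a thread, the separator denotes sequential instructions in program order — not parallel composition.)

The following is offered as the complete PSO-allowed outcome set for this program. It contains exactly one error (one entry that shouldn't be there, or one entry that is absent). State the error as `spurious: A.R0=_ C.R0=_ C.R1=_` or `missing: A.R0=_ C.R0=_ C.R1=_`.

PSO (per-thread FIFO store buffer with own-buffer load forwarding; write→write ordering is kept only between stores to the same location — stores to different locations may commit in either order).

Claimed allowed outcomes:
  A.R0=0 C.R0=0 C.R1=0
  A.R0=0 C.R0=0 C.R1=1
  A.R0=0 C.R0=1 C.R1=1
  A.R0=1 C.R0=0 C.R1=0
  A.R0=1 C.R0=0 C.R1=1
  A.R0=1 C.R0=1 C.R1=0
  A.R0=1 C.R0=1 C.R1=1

missing: A.R0=0 C.R0=1 C.R1=0

outcome vector order: (A.R0,C.R0,C.R1)
PSO: 8 outcomes — {000; 001; 010; 011; 100; 101; 110; 111}
PSO∖claimed = {010}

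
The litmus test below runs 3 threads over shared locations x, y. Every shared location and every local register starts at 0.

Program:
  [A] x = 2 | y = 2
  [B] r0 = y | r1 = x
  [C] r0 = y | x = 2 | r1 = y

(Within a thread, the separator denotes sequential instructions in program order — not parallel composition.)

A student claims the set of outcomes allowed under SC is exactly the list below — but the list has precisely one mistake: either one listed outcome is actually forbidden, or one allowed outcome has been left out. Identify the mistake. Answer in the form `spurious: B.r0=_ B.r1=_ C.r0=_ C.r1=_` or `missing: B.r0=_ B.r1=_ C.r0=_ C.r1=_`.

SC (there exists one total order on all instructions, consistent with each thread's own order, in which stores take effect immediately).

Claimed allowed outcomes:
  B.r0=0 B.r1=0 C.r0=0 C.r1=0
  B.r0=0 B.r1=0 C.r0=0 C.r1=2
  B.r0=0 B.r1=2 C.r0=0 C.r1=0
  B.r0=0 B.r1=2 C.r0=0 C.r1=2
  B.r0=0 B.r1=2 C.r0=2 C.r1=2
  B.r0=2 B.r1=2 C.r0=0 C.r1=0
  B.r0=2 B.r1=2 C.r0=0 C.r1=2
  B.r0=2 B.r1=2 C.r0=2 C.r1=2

outcome vector order: (B.r0,B.r1,C.r0,C.r1)
under SC → 0/0/0/0 0/0/0/2 0/0/2/2 0/2/0/0 0/2/0/2 0/2/2/2 2/2/0/0 2/2/0/2 2/2/2/2
SC∖claimed = {0/0/2/2}

missing: B.r0=0 B.r1=0 C.r0=2 C.r1=2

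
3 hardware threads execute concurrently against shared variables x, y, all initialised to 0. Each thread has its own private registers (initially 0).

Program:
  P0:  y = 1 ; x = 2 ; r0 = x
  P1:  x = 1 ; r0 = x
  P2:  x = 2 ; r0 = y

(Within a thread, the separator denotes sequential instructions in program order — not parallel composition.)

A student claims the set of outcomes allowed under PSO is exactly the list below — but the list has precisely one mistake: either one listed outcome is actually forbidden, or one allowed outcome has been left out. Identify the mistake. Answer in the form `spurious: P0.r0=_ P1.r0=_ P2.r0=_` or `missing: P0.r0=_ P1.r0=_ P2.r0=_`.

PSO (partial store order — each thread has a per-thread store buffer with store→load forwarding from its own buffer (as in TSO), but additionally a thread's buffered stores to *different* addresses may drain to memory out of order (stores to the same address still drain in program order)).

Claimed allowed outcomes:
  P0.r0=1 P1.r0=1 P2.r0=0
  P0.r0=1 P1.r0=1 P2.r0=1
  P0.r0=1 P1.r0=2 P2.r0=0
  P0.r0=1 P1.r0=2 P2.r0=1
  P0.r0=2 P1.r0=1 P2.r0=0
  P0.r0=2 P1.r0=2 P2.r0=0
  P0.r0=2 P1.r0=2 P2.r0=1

missing: P0.r0=2 P1.r0=1 P2.r0=1

outcome vector order: (P0.r0,P1.r0,P2.r0)
under PSO → (1,1,0), (1,1,1), (1,2,0), (1,2,1), (2,1,0), (2,1,1), (2,2,0), (2,2,1)
PSO∖claimed = {(2,1,1)}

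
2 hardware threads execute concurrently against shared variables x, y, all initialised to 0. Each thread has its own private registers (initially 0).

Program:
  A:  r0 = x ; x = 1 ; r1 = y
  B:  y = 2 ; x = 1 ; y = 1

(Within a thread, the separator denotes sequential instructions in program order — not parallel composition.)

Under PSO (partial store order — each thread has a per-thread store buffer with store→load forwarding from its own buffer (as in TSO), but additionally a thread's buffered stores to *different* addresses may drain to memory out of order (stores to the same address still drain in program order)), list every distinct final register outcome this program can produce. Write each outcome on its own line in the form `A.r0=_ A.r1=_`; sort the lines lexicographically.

A.r0=0 A.r1=0
A.r0=0 A.r1=1
A.r0=0 A.r1=2
A.r0=1 A.r1=0
A.r0=1 A.r1=1
A.r0=1 A.r1=2

outcome vector order: (A.r0,A.r1)
|PSO outcomes| = 6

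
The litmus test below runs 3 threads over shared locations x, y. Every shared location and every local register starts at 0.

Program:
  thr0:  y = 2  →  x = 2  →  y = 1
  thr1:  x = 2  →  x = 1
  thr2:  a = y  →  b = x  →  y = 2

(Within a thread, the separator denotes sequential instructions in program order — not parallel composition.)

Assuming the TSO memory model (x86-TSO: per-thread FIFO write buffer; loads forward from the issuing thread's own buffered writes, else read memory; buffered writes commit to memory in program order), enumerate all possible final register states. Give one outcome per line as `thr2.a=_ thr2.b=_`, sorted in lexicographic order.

outcome vector order: (thr2.a,thr2.b)
|TSO outcomes| = 8

thr2.a=0 thr2.b=0
thr2.a=0 thr2.b=1
thr2.a=0 thr2.b=2
thr2.a=1 thr2.b=1
thr2.a=1 thr2.b=2
thr2.a=2 thr2.b=0
thr2.a=2 thr2.b=1
thr2.a=2 thr2.b=2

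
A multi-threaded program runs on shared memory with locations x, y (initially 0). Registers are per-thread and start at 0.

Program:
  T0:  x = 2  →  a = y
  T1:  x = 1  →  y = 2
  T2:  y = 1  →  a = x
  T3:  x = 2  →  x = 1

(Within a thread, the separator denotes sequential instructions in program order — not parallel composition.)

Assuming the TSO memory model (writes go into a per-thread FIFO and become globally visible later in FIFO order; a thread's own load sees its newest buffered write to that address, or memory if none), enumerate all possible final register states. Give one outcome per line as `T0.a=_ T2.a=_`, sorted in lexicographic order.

T0.a=0 T2.a=0
T0.a=0 T2.a=1
T0.a=0 T2.a=2
T0.a=1 T2.a=0
T0.a=1 T2.a=1
T0.a=1 T2.a=2
T0.a=2 T2.a=0
T0.a=2 T2.a=1
T0.a=2 T2.a=2

outcome vector order: (T0.a,T2.a)
|TSO outcomes| = 9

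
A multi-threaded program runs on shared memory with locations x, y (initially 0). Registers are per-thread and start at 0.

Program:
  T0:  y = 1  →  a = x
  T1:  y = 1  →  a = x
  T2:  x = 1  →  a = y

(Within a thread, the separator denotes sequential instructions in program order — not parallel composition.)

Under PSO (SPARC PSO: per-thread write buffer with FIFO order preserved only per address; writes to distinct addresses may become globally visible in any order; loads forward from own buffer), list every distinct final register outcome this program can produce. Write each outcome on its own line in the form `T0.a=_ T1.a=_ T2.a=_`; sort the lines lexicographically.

outcome vector order: (T0.a,T1.a,T2.a)
|PSO outcomes| = 8

T0.a=0 T1.a=0 T2.a=0
T0.a=0 T1.a=0 T2.a=1
T0.a=0 T1.a=1 T2.a=0
T0.a=0 T1.a=1 T2.a=1
T0.a=1 T1.a=0 T2.a=0
T0.a=1 T1.a=0 T2.a=1
T0.a=1 T1.a=1 T2.a=0
T0.a=1 T1.a=1 T2.a=1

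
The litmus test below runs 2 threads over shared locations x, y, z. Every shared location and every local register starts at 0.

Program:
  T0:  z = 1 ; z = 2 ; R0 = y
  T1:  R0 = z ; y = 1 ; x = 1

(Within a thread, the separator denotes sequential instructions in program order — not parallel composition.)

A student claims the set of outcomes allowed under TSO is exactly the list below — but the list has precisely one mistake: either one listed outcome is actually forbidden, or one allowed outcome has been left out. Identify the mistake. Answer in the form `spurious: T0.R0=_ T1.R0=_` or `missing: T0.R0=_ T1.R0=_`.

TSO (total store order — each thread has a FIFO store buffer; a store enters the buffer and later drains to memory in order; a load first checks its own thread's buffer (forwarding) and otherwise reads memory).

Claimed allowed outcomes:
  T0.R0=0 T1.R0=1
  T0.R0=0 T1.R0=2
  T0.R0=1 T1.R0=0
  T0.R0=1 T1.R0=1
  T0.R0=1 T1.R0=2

missing: T0.R0=0 T1.R0=0

outcome vector order: (T0.R0,T1.R0)
TSO: 6 outcomes — {00; 01; 02; 10; 11; 12}
TSO∖claimed = {00}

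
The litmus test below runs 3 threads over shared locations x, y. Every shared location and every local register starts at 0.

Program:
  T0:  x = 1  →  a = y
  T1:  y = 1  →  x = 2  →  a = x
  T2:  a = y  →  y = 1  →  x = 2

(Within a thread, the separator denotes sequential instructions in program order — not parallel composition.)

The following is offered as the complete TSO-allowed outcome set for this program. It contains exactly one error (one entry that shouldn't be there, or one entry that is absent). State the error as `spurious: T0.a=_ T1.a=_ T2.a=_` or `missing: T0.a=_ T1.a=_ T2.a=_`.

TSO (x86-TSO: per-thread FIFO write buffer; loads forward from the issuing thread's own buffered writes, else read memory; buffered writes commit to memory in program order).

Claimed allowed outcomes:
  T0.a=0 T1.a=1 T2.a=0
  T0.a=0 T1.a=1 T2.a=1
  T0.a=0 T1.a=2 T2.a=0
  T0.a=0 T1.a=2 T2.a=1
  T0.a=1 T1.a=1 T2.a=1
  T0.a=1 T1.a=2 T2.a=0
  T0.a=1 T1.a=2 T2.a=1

outcome vector order: (T0.a,T1.a,T2.a)
under TSO → <0 1 0>; <0 1 1>; <0 2 0>; <0 2 1>; <1 1 0>; <1 1 1>; <1 2 0>; <1 2 1>
TSO∖claimed = {<1 1 0>}

missing: T0.a=1 T1.a=1 T2.a=0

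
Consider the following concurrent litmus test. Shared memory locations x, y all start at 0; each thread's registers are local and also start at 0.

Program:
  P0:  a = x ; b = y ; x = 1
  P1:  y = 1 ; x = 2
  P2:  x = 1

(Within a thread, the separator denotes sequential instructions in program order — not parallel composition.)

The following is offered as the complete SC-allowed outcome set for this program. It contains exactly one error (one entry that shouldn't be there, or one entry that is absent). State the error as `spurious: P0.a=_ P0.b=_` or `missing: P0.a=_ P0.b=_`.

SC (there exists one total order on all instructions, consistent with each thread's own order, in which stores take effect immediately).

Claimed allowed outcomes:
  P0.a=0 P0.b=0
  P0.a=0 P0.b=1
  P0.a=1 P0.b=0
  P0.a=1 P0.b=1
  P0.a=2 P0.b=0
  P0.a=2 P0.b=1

spurious: P0.a=2 P0.b=0

outcome vector order: (P0.a,P0.b)
[SC] allowed = {(0,0); (0,1); (1,0); (1,1); (2,1)}
claimed∖SC = {(2,0)}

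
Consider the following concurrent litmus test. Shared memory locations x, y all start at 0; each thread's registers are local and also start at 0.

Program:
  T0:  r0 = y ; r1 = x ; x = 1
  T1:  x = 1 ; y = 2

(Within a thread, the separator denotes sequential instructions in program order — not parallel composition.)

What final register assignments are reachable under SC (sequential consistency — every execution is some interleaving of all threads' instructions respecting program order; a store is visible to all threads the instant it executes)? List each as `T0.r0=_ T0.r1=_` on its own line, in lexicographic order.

T0.r0=0 T0.r1=0
T0.r0=0 T0.r1=1
T0.r0=2 T0.r1=1

outcome vector order: (T0.r0,T0.r1)
|SC outcomes| = 3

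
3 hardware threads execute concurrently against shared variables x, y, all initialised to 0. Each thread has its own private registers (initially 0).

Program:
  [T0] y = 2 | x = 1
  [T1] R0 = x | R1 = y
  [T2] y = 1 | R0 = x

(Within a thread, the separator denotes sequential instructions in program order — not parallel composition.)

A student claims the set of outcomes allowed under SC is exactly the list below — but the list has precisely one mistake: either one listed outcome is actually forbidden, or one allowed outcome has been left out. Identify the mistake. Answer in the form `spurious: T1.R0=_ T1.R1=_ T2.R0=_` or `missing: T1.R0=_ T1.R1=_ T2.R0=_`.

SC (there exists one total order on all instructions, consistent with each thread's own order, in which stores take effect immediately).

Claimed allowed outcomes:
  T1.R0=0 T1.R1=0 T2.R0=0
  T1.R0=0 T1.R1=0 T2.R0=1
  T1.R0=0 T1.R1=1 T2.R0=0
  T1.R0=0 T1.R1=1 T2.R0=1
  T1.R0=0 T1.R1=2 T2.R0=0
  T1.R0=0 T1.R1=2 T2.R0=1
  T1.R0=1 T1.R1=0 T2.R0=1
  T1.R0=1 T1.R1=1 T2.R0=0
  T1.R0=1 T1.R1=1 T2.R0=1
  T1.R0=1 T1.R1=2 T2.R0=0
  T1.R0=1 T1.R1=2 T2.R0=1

spurious: T1.R0=1 T1.R1=0 T2.R0=1

outcome vector order: (T1.R0,T1.R1,T2.R0)
under SC → 0/0/0 0/0/1 0/1/0 0/1/1 0/2/0 0/2/1 1/1/0 1/1/1 1/2/0 1/2/1
claimed∖SC = {1/0/1}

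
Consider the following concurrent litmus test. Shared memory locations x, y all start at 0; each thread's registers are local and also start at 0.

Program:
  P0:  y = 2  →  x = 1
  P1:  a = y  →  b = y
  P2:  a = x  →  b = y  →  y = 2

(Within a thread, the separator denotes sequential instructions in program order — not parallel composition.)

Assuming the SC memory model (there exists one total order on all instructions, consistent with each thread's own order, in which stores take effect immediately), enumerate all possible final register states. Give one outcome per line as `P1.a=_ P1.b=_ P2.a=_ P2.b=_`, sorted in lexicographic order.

outcome vector order: (P1.a,P1.b,P2.a,P2.b)
|SC outcomes| = 9

P1.a=0 P1.b=0 P2.a=0 P2.b=0
P1.a=0 P1.b=0 P2.a=0 P2.b=2
P1.a=0 P1.b=0 P2.a=1 P2.b=2
P1.a=0 P1.b=2 P2.a=0 P2.b=0
P1.a=0 P1.b=2 P2.a=0 P2.b=2
P1.a=0 P1.b=2 P2.a=1 P2.b=2
P1.a=2 P1.b=2 P2.a=0 P2.b=0
P1.a=2 P1.b=2 P2.a=0 P2.b=2
P1.a=2 P1.b=2 P2.a=1 P2.b=2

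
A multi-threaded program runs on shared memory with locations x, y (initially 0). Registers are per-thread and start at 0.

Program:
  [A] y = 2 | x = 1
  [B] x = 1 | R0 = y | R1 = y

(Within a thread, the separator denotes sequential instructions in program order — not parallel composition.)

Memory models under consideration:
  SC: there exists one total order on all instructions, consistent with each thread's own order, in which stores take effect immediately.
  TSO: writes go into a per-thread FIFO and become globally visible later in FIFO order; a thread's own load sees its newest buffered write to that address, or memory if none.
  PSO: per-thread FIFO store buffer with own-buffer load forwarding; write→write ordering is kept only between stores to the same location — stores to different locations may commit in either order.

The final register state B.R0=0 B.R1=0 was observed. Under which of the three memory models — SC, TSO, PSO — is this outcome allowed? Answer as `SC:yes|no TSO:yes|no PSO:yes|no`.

outcome vector order: (B.R0,B.R1)
SC: 3 outcomes — {(0,0); (0,2); (2,2)}
TSO: 3 outcomes — {(0,0); (0,2); (2,2)}
PSO: 3 outcomes — {(0,0); (0,2); (2,2)}
target (0,0) ∈ {SC,TSO,PSO}

SC:yes TSO:yes PSO:yes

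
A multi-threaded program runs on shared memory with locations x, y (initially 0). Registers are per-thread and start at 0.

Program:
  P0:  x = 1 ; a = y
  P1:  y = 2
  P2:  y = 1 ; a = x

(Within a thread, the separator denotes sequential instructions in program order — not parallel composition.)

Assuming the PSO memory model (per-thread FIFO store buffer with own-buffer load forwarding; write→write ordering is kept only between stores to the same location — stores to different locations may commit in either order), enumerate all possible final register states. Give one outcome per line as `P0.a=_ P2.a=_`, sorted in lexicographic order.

P0.a=0 P2.a=0
P0.a=0 P2.a=1
P0.a=1 P2.a=0
P0.a=1 P2.a=1
P0.a=2 P2.a=0
P0.a=2 P2.a=1

outcome vector order: (P0.a,P2.a)
|PSO outcomes| = 6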